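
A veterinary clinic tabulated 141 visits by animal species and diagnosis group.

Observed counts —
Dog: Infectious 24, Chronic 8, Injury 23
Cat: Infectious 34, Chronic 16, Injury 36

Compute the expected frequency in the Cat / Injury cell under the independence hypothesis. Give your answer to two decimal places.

Row total (Cat) = 86; column total (Injury) = 59; grand total N = 141.
Expected count = (row total × column total) / N = 86 × 59 / 141 = 35.99.

35.99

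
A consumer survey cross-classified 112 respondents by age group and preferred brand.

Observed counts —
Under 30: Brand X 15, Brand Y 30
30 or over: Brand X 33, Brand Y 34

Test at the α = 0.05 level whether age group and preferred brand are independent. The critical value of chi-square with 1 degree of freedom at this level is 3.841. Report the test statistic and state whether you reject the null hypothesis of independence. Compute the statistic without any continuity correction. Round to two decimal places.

Row totals: 45, 67. Column totals: 48, 64. Grand total N = 112.
Expected counts (row total × column total / N):
  Under 30, Brand X: 45×48/112 = 19.286
  Under 30, Brand Y: 45×64/112 = 25.714
  30 or over, Brand X: 67×48/112 = 28.714
  30 or over, Brand Y: 67×64/112 = 38.286
Contributions (O − E)²/E:
  (15 − 19.286)²/19.286 = 0.9525
  (30 − 25.714)²/25.714 = 0.7144
  (33 − 28.714)²/28.714 = 0.6398
  (34 − 38.286)²/38.286 = 0.4798
χ² = 0.9525 + 0.7144 + 0.6398 + 0.4798 = 2.79
df = (2−1)(2−1) = 1. Since 2.79 < 3.841, fail to reject the null hypothesis of independence at α = 0.05.

2.79; fail to reject H₀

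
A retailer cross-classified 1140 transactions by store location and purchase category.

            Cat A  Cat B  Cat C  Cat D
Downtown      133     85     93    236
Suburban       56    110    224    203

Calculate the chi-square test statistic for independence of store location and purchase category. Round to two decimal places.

89.48

Row totals: 547, 593. Column totals: 189, 195, 317, 439. Grand total N = 1140.
Expected counts (row total × column total / N):
  Downtown, Cat A: 547×189/1140 = 90.6868
  Downtown, Cat B: 547×195/1140 = 93.5658
  Downtown, Cat C: 547×317/1140 = 152.1044
  Downtown, Cat D: 547×439/1140 = 210.6430
  Suburban, Cat A: 593×189/1140 = 98.3132
  Suburban, Cat B: 593×195/1140 = 101.4342
  Suburban, Cat C: 593×317/1140 = 164.8956
  Suburban, Cat D: 593×439/1140 = 228.3570
Contributions (O − E)²/E:
  (133 − 90.6868)²/90.6868 = 19.7428
  (85 − 93.5658)²/93.5658 = 0.7842
  (93 − 152.1044)²/152.1044 = 22.9667
  (236 − 210.6430)²/210.6430 = 3.0525
  (56 − 98.3132)²/98.3132 = 18.2113
  (110 − 101.4342)²/101.4342 = 0.7234
  (224 − 164.8956)²/164.8956 = 21.1851
  (203 − 228.3570)²/228.3570 = 2.8157
χ² = 19.7428 + 0.7842 + 22.9667 + 3.0525 + 18.2113 + 0.7234 + 21.1851 + 2.8157 = 89.48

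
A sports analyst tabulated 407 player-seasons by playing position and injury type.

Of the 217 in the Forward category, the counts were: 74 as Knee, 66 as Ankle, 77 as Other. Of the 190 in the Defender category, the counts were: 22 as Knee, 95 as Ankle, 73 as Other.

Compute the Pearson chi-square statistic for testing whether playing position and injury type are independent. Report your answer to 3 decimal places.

31.846

Row totals: 217, 190. Column totals: 96, 161, 150. Grand total N = 407.
Expected counts (row total × column total / N):
  Forward, Knee: 217×96/407 = 51.18428
  Forward, Ankle: 217×161/407 = 85.84029
  Forward, Other: 217×150/407 = 79.97543
  Defender, Knee: 190×96/407 = 44.81572
  Defender, Ankle: 190×161/407 = 75.15971
  Defender, Other: 190×150/407 = 70.02457
Contributions (O − E)²/E:
  (74 − 51.18428)²/51.18428 = 10.1703
  (66 − 85.84029)²/85.84029 = 4.5857
  (77 − 79.97543)²/79.97543 = 0.1107
  (22 − 44.81572)²/44.81572 = 11.6155
  (95 − 75.15971)²/75.15971 = 5.2373
  (73 − 70.02457)²/70.02457 = 0.1264
χ² = 10.1703 + 4.5857 + 0.1107 + 11.6155 + 5.2373 + 0.1264 = 31.846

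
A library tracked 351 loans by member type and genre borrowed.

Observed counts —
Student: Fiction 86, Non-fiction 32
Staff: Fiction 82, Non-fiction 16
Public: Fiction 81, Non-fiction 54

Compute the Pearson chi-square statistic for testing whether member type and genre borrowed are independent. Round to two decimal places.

Row totals: 118, 98, 135. Column totals: 249, 102. Grand total N = 351.
Expected counts (row total × column total / N):
  Student, Fiction: 118×249/351 = 83.709
  Student, Non-fiction: 118×102/351 = 34.291
  Staff, Fiction: 98×249/351 = 69.521
  Staff, Non-fiction: 98×102/351 = 28.479
  Public, Fiction: 135×249/351 = 95.769
  Public, Non-fiction: 135×102/351 = 39.231
Contributions (O − E)²/E:
  (86 − 83.709)²/83.709 = 0.0627
  (32 − 34.291)²/34.291 = 0.1531
  (82 − 69.521)²/69.521 = 2.2400
  (16 − 28.479)²/28.479 = 5.4681
  (81 − 95.769)²/95.769 = 2.2776
  (54 − 39.231)²/39.231 = 5.5600
χ² = 0.0627 + 0.1531 + 2.2400 + 5.4681 + 2.2776 + 5.5600 = 15.76

15.76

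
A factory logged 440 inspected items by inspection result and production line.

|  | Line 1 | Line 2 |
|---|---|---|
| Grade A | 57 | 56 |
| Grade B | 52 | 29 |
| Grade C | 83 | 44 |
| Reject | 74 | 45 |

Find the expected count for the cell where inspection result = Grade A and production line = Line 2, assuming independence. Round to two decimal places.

Row total (Grade A) = 113; column total (Line 2) = 174; grand total N = 440.
Expected count = (row total × column total) / N = 113 × 174 / 440 = 44.69.

44.69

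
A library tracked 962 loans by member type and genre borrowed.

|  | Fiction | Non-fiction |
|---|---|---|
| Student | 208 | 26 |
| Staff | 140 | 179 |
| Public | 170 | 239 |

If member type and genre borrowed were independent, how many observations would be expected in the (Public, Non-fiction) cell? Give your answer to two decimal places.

188.77

Row total (Public) = 409; column total (Non-fiction) = 444; grand total N = 962.
Expected count = (row total × column total) / N = 409 × 444 / 962 = 188.77.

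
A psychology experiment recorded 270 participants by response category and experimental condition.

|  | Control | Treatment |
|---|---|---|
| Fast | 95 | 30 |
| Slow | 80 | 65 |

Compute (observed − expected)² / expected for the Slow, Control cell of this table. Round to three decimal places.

2.080

Row total (Slow) = 145; column total (Control) = 175; N = 270.
Expected count E = 145 × 175 / 270 = 93.9815.
Contribution = (O − E)²/E = (80 − 93.9815)² / 93.9815 = 2.080.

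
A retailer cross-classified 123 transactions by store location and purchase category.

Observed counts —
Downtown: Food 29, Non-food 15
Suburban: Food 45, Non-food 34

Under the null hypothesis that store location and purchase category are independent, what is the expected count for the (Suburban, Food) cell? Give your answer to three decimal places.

47.528

Row total (Suburban) = 79; column total (Food) = 74; grand total N = 123.
Expected count = (row total × column total) / N = 79 × 74 / 123 = 47.528.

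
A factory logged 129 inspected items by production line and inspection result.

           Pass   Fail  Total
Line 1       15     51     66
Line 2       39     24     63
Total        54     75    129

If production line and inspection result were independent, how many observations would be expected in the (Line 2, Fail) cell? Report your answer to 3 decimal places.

Row total (Line 2) = 63; column total (Fail) = 75; grand total N = 129.
Expected count = (row total × column total) / N = 63 × 75 / 129 = 36.628.

36.628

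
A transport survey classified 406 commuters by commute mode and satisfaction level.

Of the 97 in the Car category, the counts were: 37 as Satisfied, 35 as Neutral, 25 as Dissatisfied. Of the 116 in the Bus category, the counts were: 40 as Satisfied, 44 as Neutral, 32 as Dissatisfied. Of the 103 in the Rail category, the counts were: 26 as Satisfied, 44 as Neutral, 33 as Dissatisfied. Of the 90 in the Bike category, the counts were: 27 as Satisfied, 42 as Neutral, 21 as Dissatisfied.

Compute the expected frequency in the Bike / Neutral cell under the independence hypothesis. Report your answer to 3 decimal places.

Row total (Bike) = 90; column total (Neutral) = 165; grand total N = 406.
Expected count = (row total × column total) / N = 90 × 165 / 406 = 36.576.

36.576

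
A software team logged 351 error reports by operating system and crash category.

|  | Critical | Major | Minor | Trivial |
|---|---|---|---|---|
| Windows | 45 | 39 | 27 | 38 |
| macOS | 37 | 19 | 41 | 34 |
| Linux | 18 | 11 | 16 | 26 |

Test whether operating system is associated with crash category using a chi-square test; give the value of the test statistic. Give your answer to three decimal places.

Row totals: 149, 131, 71. Column totals: 100, 69, 84, 98. Grand total N = 351.
Expected counts (row total × column total / N):
  Windows, Critical: 149×100/351 = 42.4501
  Windows, Major: 149×69/351 = 29.2906
  Windows, Minor: 149×84/351 = 35.6581
  Windows, Trivial: 149×98/351 = 41.6011
  macOS, Critical: 131×100/351 = 37.3219
  macOS, Major: 131×69/351 = 25.7521
  macOS, Minor: 131×84/351 = 31.3504
  macOS, Trivial: 131×98/351 = 36.5755
  Linux, Critical: 71×100/351 = 20.2279
  Linux, Major: 71×69/351 = 13.9573
  Linux, Minor: 71×84/351 = 16.9915
  Linux, Trivial: 71×98/351 = 19.8234
Contributions (O − E)²/E:
  (45 − 42.4501)²/42.4501 = 0.1532
  (39 − 29.2906)²/29.2906 = 3.2185
  (27 − 35.6581)²/35.6581 = 2.1023
  (38 − 41.6011)²/41.6011 = 0.3117
  (37 − 37.3219)²/37.3219 = 0.0028
  (19 − 25.7521)²/25.7521 = 1.7704
  (41 − 31.3504)²/31.3504 = 2.9701
  (34 − 36.5755)²/36.5755 = 0.1814
  (18 − 20.2279)²/20.2279 = 0.2454
  (11 − 13.9573)²/13.9573 = 0.6266
  (16 − 16.9915)²/16.9915 = 0.0579
  (26 − 19.8234)²/19.8234 = 1.9245
χ² = 0.1532 + 3.2185 + 2.1023 + 0.3117 + 0.0028 + 1.7704 + 2.9701 + 0.1814 + 0.2454 + 0.6266 + 0.0579 + 1.9245 = 13.565

13.565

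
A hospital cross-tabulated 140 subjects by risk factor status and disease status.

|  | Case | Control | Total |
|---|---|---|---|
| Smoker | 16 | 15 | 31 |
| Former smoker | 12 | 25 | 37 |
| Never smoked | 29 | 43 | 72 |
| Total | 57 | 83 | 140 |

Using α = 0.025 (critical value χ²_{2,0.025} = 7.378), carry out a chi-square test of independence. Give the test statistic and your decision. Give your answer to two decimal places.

2.58; fail to reject H₀

Grand total N = 140.
Expected counts (row total × column total / N):
  Smoker, Case: 31×57/140 = 12.621
  Smoker, Control: 31×83/140 = 18.379
  Former smoker, Case: 37×57/140 = 15.064
  Former smoker, Control: 37×83/140 = 21.936
  Never smoked, Case: 72×57/140 = 29.314
  Never smoked, Control: 72×83/140 = 42.686
Contributions (O − E)²/E:
  (16 − 12.621)²/12.621 = 0.9047
  (15 − 18.379)²/18.379 = 0.6212
  (12 − 15.064)²/15.064 = 0.6232
  (25 − 21.936)²/21.936 = 0.4280
  (29 − 29.314)²/29.314 = 0.0034
  (43 − 42.686)²/42.686 = 0.0023
χ² = 0.9047 + 0.6212 + 0.6232 + 0.4280 + 0.0034 + 0.0023 = 2.58
df = (3−1)(2−1) = 2. Since 2.58 < 7.378, fail to reject the null hypothesis of independence at α = 0.025.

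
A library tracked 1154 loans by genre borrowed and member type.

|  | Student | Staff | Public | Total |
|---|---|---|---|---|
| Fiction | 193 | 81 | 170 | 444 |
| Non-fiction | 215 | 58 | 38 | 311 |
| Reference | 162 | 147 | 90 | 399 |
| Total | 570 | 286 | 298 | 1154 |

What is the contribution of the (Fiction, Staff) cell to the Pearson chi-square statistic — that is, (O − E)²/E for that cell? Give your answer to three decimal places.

Row total (Fiction) = 444; column total (Staff) = 286; N = 1154.
Expected count E = 444 × 286 / 1154 = 110.03813.
Contribution = (O − E)²/E = (81 − 110.03813)² / 110.03813 = 7.663.

7.663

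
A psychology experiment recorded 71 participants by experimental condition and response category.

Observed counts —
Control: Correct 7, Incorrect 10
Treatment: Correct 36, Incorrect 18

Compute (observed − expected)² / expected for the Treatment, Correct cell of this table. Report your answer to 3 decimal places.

0.332

Row total (Treatment) = 54; column total (Correct) = 43; N = 71.
Expected count E = 54 × 43 / 71 = 32.7042.
Contribution = (O − E)²/E = (36 − 32.7042)² / 32.7042 = 0.332.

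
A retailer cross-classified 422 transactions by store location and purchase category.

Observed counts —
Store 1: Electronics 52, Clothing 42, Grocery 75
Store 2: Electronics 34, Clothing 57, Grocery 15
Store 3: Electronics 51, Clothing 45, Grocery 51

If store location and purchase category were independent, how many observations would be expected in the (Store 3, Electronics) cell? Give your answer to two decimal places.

Row total (Store 3) = 147; column total (Electronics) = 137; grand total N = 422.
Expected count = (row total × column total) / N = 147 × 137 / 422 = 47.72.

47.72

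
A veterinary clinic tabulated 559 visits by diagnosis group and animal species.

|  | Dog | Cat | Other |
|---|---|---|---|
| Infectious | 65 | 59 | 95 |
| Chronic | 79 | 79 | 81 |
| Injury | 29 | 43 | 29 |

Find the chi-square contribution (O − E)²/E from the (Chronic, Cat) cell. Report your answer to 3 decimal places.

0.034

Row total (Chronic) = 239; column total (Cat) = 181; N = 559.
Expected count E = 239 × 181 / 559 = 77.3864.
Contribution = (O − E)²/E = (79 − 77.3864)² / 77.3864 = 0.034.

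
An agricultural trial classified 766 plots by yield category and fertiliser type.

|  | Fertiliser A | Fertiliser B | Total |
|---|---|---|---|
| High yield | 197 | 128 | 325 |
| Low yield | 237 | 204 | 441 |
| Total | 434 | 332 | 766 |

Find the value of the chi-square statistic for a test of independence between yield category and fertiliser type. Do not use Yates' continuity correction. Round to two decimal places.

Grand total N = 766.
Expected counts (row total × column total / N):
  High yield, Fertiliser A: 325×434/766 = 184.138
  High yield, Fertiliser B: 325×332/766 = 140.862
  Low yield, Fertiliser A: 441×434/766 = 249.862
  Low yield, Fertiliser B: 441×332/766 = 191.138
Contributions (O − E)²/E:
  (197 − 184.138)²/184.138 = 0.8984
  (128 − 140.862)²/140.862 = 1.1744
  (237 − 249.862)²/249.862 = 0.6621
  (204 − 191.138)²/191.138 = 0.8655
χ² = 0.8984 + 1.1744 + 0.6621 + 0.8655 = 3.60

3.60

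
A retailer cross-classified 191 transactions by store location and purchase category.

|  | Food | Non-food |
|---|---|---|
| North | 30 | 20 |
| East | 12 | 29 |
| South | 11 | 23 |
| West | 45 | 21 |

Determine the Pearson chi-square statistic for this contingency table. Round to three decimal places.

Row totals: 50, 41, 34, 66. Column totals: 98, 93. Grand total N = 191.
Expected counts (row total × column total / N):
  North, Food: 50×98/191 = 25.65445
  North, Non-food: 50×93/191 = 24.34555
  East, Food: 41×98/191 = 21.03665
  East, Non-food: 41×93/191 = 19.96335
  South, Food: 34×98/191 = 17.44503
  South, Non-food: 34×93/191 = 16.55497
  West, Food: 66×98/191 = 33.86387
  West, Non-food: 66×93/191 = 32.13613
Contributions (O − E)²/E:
  (30 − 25.65445)²/25.65445 = 0.7361
  (20 − 24.34555)²/24.34555 = 0.7757
  (12 − 21.03665)²/21.03665 = 3.8818
  (29 − 19.96335)²/19.96335 = 4.0905
  (11 − 17.44503)²/17.44503 = 2.3811
  (23 − 16.55497)²/16.55497 = 2.5091
  (45 − 33.86387)²/33.86387 = 3.6621
  (21 − 32.13613)²/32.13613 = 3.8590
χ² = 0.7361 + 0.7757 + 3.8818 + 4.0905 + 2.3811 + 2.5091 + 3.6621 + 3.8590 = 21.895

21.895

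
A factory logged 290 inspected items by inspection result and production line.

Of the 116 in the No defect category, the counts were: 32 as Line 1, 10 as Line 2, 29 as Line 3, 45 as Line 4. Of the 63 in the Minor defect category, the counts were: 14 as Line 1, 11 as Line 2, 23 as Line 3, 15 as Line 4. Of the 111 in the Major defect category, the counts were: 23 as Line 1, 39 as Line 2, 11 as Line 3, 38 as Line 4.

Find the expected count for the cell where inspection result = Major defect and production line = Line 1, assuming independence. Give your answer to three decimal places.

Row total (Major defect) = 111; column total (Line 1) = 69; grand total N = 290.
Expected count = (row total × column total) / N = 111 × 69 / 290 = 26.410.

26.410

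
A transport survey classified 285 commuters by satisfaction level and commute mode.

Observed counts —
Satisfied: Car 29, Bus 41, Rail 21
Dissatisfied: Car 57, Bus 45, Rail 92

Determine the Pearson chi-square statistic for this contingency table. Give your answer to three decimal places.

Row totals: 91, 194. Column totals: 86, 86, 113. Grand total N = 285.
Expected counts (row total × column total / N):
  Satisfied, Car: 91×86/285 = 27.4596
  Satisfied, Bus: 91×86/285 = 27.4596
  Satisfied, Rail: 91×113/285 = 36.0807
  Dissatisfied, Car: 194×86/285 = 58.5404
  Dissatisfied, Bus: 194×86/285 = 58.5404
  Dissatisfied, Rail: 194×113/285 = 76.9193
Contributions (O − E)²/E:
  (29 − 27.4596)²/27.4596 = 0.0864
  (41 − 27.4596)²/27.4596 = 6.6768
  (21 − 36.0807)²/36.0807 = 6.3033
  (57 − 58.5404)²/58.5404 = 0.0405
  (45 − 58.5404)²/58.5404 = 3.1319
  (92 − 76.9193)²/76.9193 = 2.9567
χ² = 0.0864 + 6.6768 + 6.3033 + 0.0405 + 3.1319 + 2.9567 = 19.196

19.196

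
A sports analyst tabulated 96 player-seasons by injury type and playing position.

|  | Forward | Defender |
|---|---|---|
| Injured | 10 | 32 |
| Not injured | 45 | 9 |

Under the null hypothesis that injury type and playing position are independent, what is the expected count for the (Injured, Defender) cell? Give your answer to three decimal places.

17.938

Row total (Injured) = 42; column total (Defender) = 41; grand total N = 96.
Expected count = (row total × column total) / N = 42 × 41 / 96 = 17.938.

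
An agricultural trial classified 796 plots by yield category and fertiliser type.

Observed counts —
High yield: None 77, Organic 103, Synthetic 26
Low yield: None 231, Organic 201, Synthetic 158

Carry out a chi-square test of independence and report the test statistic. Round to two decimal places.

23.51

Row totals: 206, 590. Column totals: 308, 304, 184. Grand total N = 796.
Expected counts (row total × column total / N):
  High yield, None: 206×308/796 = 79.709
  High yield, Organic: 206×304/796 = 78.673
  High yield, Synthetic: 206×184/796 = 47.618
  Low yield, None: 590×308/796 = 228.291
  Low yield, Organic: 590×304/796 = 225.327
  Low yield, Synthetic: 590×184/796 = 136.382
Contributions (O − E)²/E:
  (77 − 79.709)²/79.709 = 0.0921
  (103 − 78.673)²/78.673 = 7.5223
  (26 − 47.618)²/47.618 = 9.8143
  (231 − 228.291)²/228.291 = 0.0321
  (201 − 225.327)²/225.327 = 2.6264
  (158 − 136.382)²/136.382 = 3.4267
χ² = 0.0921 + 7.5223 + 9.8143 + 0.0321 + 2.6264 + 3.4267 = 23.51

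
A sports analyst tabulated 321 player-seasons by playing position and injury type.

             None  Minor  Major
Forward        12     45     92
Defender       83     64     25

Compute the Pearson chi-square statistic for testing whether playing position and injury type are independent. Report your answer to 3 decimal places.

Row totals: 149, 172. Column totals: 95, 109, 117. Grand total N = 321.
Expected counts (row total × column total / N):
  Forward, None: 149×95/321 = 44.0966
  Forward, Minor: 149×109/321 = 50.5950
  Forward, Major: 149×117/321 = 54.3084
  Defender, None: 172×95/321 = 50.9034
  Defender, Minor: 172×109/321 = 58.4050
  Defender, Major: 172×117/321 = 62.6916
Contributions (O − E)²/E:
  (12 − 44.0966)²/44.0966 = 23.3622
  (45 − 50.5950)²/50.5950 = 0.6187
  (92 − 54.3084)²/54.3084 = 26.1591
  (83 − 50.9034)²/50.9034 = 20.2382
  (64 − 58.4050)²/58.4050 = 0.5360
  (25 − 62.6916)²/62.6916 = 22.6610
χ² = 23.3622 + 0.6187 + 26.1591 + 20.2382 + 0.5360 + 22.6610 = 93.575

93.575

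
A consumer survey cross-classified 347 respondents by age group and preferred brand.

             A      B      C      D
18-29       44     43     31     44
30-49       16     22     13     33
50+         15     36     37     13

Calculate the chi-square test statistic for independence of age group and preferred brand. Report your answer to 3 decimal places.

30.403

Row totals: 162, 84, 101. Column totals: 75, 101, 81, 90. Grand total N = 347.
Expected counts (row total × column total / N):
  18-29, A: 162×75/347 = 35.0144
  18-29, B: 162×101/347 = 47.1527
  18-29, C: 162×81/347 = 37.8156
  18-29, D: 162×90/347 = 42.0173
  30-49, A: 84×75/347 = 18.1556
  30-49, B: 84×101/347 = 24.4496
  30-49, C: 84×81/347 = 19.6081
  30-49, D: 84×90/347 = 21.7867
  50+, A: 101×75/347 = 21.8300
  50+, B: 101×101/347 = 29.3977
  50+, C: 101×81/347 = 23.5764
  50+, D: 101×90/347 = 26.1960
Contributions (O − E)²/E:
  (44 − 35.0144)²/35.0144 = 2.3059
  (43 − 47.1527)²/47.1527 = 0.3657
  (31 − 37.8156)²/37.8156 = 1.2284
  (44 − 42.0173)²/42.0173 = 0.0936
  (16 − 18.1556)²/18.1556 = 0.2559
  (22 − 24.4496)²/24.4496 = 0.2454
  (13 − 19.6081)²/19.6081 = 2.2270
  (33 − 21.7867)²/21.7867 = 5.7713
  (15 − 21.8300)²/21.8300 = 2.1369
  (36 − 29.3977)²/29.3977 = 1.4828
  (37 − 23.5764)²/23.5764 = 7.6429
  (13 − 26.1960)²/26.1960 = 6.6474
χ² = 2.3059 + 0.3657 + 1.2284 + 0.0936 + 0.2559 + 0.2454 + 2.2270 + 5.7713 + 2.1369 + 1.4828 + 7.6429 + 6.6474 = 30.403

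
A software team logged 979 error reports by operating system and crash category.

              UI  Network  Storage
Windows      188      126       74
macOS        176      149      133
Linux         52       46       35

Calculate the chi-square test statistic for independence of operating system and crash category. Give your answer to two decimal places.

14.14

Row totals: 388, 458, 133. Column totals: 416, 321, 242. Grand total N = 979.
Expected counts (row total × column total / N):
  Windows, UI: 388×416/979 = 164.870
  Windows, Network: 388×321/979 = 127.220
  Windows, Storage: 388×242/979 = 95.910
  macOS, UI: 458×416/979 = 194.615
  macOS, Network: 458×321/979 = 150.172
  macOS, Storage: 458×242/979 = 113.213
  Linux, UI: 133×416/979 = 56.515
  Linux, Network: 133×321/979 = 43.609
  Linux, Storage: 133×242/979 = 32.876
Contributions (O − E)²/E:
  (188 − 164.870)²/164.870 = 3.2450
  (126 − 127.220)²/127.220 = 0.0117
  (74 − 95.910)²/95.910 = 5.0052
  (176 − 194.615)²/194.615 = 1.7805
  (149 − 150.172)²/150.172 = 0.0091
  (133 − 113.213)²/113.213 = 3.4583
  (52 − 56.515)²/56.515 = 0.3607
  (46 − 43.609)²/43.609 = 0.1311
  (35 − 32.876)²/32.876 = 0.1372
χ² = 3.2450 + 0.0117 + 5.0052 + 1.7805 + 0.0091 + 3.4583 + 0.3607 + 0.1311 + 0.1372 = 14.14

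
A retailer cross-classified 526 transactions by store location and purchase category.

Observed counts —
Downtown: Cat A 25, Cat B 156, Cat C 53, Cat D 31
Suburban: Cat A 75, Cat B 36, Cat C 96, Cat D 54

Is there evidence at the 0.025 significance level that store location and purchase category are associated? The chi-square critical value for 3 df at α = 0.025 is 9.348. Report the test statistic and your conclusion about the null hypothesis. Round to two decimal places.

Row totals: 265, 261. Column totals: 100, 192, 149, 85. Grand total N = 526.
Expected counts (row total × column total / N):
  Downtown, Cat A: 265×100/526 = 50.380
  Downtown, Cat B: 265×192/526 = 96.730
  Downtown, Cat C: 265×149/526 = 75.067
  Downtown, Cat D: 265×85/526 = 42.823
  Suburban, Cat A: 261×100/526 = 49.620
  Suburban, Cat B: 261×192/526 = 95.270
  Suburban, Cat C: 261×149/526 = 73.933
  Suburban, Cat D: 261×85/526 = 42.177
Contributions (O − E)²/E:
  (25 − 50.380)²/50.380 = 12.7857
  (156 − 96.730)²/96.730 = 36.3169
  (53 − 75.067)²/75.067 = 6.4869
  (31 − 42.823)²/42.823 = 3.2642
  (75 − 49.620)²/49.620 = 12.9815
  (36 − 95.270)²/95.270 = 36.8734
  (96 − 73.933)²/73.933 = 6.5864
  (54 − 42.177)²/42.177 = 3.3142
χ² = 12.7857 + 36.3169 + 6.4869 + 3.2642 + 12.9815 + 36.8734 + 6.5864 + 3.3142 = 118.61
df = (2−1)(4−1) = 3. Since 118.61 > 9.348, reject the null hypothesis of independence at α = 0.025.

118.61; reject H₀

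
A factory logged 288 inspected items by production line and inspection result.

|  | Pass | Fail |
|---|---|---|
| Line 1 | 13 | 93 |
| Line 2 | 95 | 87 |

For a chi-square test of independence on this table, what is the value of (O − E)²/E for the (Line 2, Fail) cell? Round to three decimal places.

6.291

Row total (Line 2) = 182; column total (Fail) = 180; N = 288.
Expected count E = 182 × 180 / 288 = 113.7500.
Contribution = (O − E)²/E = (87 − 113.7500)² / 113.7500 = 6.291.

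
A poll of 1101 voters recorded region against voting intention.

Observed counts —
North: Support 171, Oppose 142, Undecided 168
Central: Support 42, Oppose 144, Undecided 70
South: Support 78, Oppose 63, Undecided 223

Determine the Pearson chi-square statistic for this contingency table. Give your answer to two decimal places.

152.63

Row totals: 481, 256, 364. Column totals: 291, 349, 461. Grand total N = 1101.
Expected counts (row total × column total / N):
  North, Support: 481×291/1101 = 127.131
  North, Oppose: 481×349/1101 = 152.470
  North, Undecided: 481×461/1101 = 201.400
  Central, Support: 256×291/1101 = 67.662
  Central, Oppose: 256×349/1101 = 81.148
  Central, Undecided: 256×461/1101 = 107.190
  South, Support: 364×291/1101 = 96.207
  South, Oppose: 364×349/1101 = 115.382
  South, Undecided: 364×461/1101 = 152.411
Contributions (O − E)²/E:
  (171 − 127.131)²/127.131 = 15.1378
  (142 − 152.470)²/152.470 = 0.7190
  (168 − 201.400)²/201.400 = 5.5390
  (42 − 67.662)²/67.662 = 9.7328
  (144 − 81.148)²/81.148 = 48.6811
  (70 − 107.190)²/107.190 = 12.9032
  (78 − 96.207)²/96.207 = 3.4456
  (63 − 115.382)²/115.382 = 23.7808
  (223 − 152.411)²/152.411 = 32.6932
χ² = 15.1378 + 0.7190 + 5.5390 + 9.7328 + 48.6811 + 12.9032 + 3.4456 + 23.7808 + 32.6932 = 152.63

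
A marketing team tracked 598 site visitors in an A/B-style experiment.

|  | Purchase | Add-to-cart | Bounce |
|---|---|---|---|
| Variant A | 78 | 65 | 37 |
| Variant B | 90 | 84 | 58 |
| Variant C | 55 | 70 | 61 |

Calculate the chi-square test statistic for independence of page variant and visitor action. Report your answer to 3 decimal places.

Row totals: 180, 232, 186. Column totals: 223, 219, 156. Grand total N = 598.
Expected counts (row total × column total / N):
  Variant A, Purchase: 180×223/598 = 67.1237
  Variant A, Add-to-cart: 180×219/598 = 65.9197
  Variant A, Bounce: 180×156/598 = 46.9565
  Variant B, Purchase: 232×223/598 = 86.5151
  Variant B, Add-to-cart: 232×219/598 = 84.9632
  Variant B, Bounce: 232×156/598 = 60.5217
  Variant C, Purchase: 186×223/598 = 69.3612
  Variant C, Add-to-cart: 186×219/598 = 68.1171
  Variant C, Bounce: 186×156/598 = 48.5217
Contributions (O − E)²/E:
  (78 − 67.1237)²/67.1237 = 1.7623
  (65 − 65.9197)²/65.9197 = 0.0128
  (37 − 46.9565)²/46.9565 = 2.1111
  (90 − 86.5151)²/86.5151 = 0.1404
  (84 − 84.9632)²/84.9632 = 0.0109
  (58 − 60.5217)²/60.5217 = 0.1051
  (55 − 69.3612)²/69.3612 = 2.9735
  (70 − 68.1171)²/68.1171 = 0.0520
  (61 − 48.5217)²/48.5217 = 3.2090
χ² = 1.7623 + 0.0128 + 2.1111 + 0.1404 + 0.0109 + 0.1051 + 2.9735 + 0.0520 + 3.2090 = 10.377

10.377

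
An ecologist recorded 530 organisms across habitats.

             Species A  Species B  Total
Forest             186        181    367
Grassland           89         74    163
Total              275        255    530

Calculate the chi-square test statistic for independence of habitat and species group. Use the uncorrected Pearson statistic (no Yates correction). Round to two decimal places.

0.69

Grand total N = 530.
Expected counts (row total × column total / N):
  Forest, Species A: 367×275/530 = 190.425
  Forest, Species B: 367×255/530 = 176.575
  Grassland, Species A: 163×275/530 = 84.575
  Grassland, Species B: 163×255/530 = 78.425
Contributions (O − E)²/E:
  (186 − 190.425)²/190.425 = 0.1028
  (181 − 176.575)²/176.575 = 0.1109
  (89 − 84.575)²/84.575 = 0.2315
  (74 − 78.425)²/78.425 = 0.2497
χ² = 0.1028 + 0.1109 + 0.2315 + 0.2497 = 0.69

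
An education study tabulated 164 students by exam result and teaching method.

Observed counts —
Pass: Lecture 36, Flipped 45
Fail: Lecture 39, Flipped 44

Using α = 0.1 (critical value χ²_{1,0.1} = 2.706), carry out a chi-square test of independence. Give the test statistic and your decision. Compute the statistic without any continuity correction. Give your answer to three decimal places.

0.107; fail to reject H₀

Row totals: 81, 83. Column totals: 75, 89. Grand total N = 164.
Expected counts (row total × column total / N):
  Pass, Lecture: 81×75/164 = 37.0427
  Pass, Flipped: 81×89/164 = 43.9573
  Fail, Lecture: 83×75/164 = 37.9573
  Fail, Flipped: 83×89/164 = 45.0427
Contributions (O − E)²/E:
  (36 − 37.0427)²/37.0427 = 0.0294
  (45 − 43.9573)²/43.9573 = 0.0247
  (39 − 37.9573)²/37.9573 = 0.0286
  (44 − 45.0427)²/45.0427 = 0.0241
χ² = 0.0294 + 0.0247 + 0.0286 + 0.0241 = 0.107
df = (2−1)(2−1) = 1. Since 0.107 < 2.706, fail to reject the null hypothesis of independence at α = 0.1.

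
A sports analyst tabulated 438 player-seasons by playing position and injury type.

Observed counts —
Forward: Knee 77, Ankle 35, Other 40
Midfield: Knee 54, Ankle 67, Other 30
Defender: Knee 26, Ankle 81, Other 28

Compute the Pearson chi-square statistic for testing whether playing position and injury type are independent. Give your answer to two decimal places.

45.07

Row totals: 152, 151, 135. Column totals: 157, 183, 98. Grand total N = 438.
Expected counts (row total × column total / N):
  Forward, Knee: 152×157/438 = 54.484
  Forward, Ankle: 152×183/438 = 63.507
  Forward, Other: 152×98/438 = 34.009
  Midfield, Knee: 151×157/438 = 54.126
  Midfield, Ankle: 151×183/438 = 63.089
  Midfield, Other: 151×98/438 = 33.785
  Defender, Knee: 135×157/438 = 48.390
  Defender, Ankle: 135×183/438 = 56.404
  Defender, Other: 135×98/438 = 30.205
Contributions (O − E)²/E:
  (77 − 54.484)²/54.484 = 9.3049
  (35 − 63.507)²/63.507 = 12.7962
  (40 − 34.009)²/34.009 = 1.0554
  (54 − 54.126)²/54.126 = 0.0003
  (67 − 63.089)²/63.089 = 0.2424
  (30 − 33.785)²/33.785 = 0.4240
  (26 − 48.390)²/48.390 = 10.3598
  (81 − 56.404)²/56.404 = 10.7255
  (28 − 30.205)²/30.205 = 0.1610
χ² = 9.3049 + 12.7962 + 1.0554 + 0.0003 + 0.2424 + 0.4240 + 10.3598 + 10.7255 + 0.1610 = 45.07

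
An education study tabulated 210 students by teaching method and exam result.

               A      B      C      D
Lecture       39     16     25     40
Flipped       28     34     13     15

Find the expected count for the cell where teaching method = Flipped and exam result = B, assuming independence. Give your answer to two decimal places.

Row total (Flipped) = 90; column total (B) = 50; grand total N = 210.
Expected count = (row total × column total) / N = 90 × 50 / 210 = 21.43.

21.43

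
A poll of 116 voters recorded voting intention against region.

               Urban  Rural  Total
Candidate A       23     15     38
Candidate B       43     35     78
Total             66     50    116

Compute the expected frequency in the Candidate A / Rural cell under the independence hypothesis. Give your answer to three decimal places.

Row total (Candidate A) = 38; column total (Rural) = 50; grand total N = 116.
Expected count = (row total × column total) / N = 38 × 50 / 116 = 16.379.

16.379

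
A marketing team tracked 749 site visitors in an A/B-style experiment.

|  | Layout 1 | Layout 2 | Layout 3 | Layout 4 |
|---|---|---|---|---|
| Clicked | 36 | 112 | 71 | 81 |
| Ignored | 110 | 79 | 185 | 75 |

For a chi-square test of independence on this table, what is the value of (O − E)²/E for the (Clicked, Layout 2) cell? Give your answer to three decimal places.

16.472

Row total (Clicked) = 300; column total (Layout 2) = 191; N = 749.
Expected count E = 300 × 191 / 749 = 76.5020.
Contribution = (O − E)²/E = (112 − 76.5020)² / 76.5020 = 16.472.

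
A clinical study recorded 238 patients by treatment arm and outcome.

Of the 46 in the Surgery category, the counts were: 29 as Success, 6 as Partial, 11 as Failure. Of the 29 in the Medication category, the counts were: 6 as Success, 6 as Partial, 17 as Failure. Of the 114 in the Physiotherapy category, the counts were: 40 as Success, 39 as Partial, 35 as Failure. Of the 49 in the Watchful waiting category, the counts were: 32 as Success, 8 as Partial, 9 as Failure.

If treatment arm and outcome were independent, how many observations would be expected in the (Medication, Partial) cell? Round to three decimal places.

7.189

Row total (Medication) = 29; column total (Partial) = 59; grand total N = 238.
Expected count = (row total × column total) / N = 29 × 59 / 238 = 7.189.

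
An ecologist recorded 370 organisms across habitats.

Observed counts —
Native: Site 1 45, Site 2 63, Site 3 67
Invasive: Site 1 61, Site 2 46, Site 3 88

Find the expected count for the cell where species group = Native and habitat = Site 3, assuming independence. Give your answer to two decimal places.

Row total (Native) = 175; column total (Site 3) = 155; grand total N = 370.
Expected count = (row total × column total) / N = 175 × 155 / 370 = 73.31.

73.31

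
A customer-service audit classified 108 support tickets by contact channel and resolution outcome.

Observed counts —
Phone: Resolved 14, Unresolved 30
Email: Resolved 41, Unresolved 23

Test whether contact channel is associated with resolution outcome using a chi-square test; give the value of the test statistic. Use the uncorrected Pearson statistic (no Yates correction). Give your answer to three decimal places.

10.847

Row totals: 44, 64. Column totals: 55, 53. Grand total N = 108.
Expected counts (row total × column total / N):
  Phone, Resolved: 44×55/108 = 22.4074
  Phone, Unresolved: 44×53/108 = 21.5926
  Email, Resolved: 64×55/108 = 32.5926
  Email, Unresolved: 64×53/108 = 31.4074
Contributions (O − E)²/E:
  (14 − 22.4074)²/22.4074 = 3.1545
  (30 − 21.5926)²/21.5926 = 3.2735
  (41 − 32.5926)²/32.5926 = 2.1687
  (23 − 31.4074)²/31.4074 = 2.2506
χ² = 3.1545 + 3.2735 + 2.1687 + 2.2506 = 10.847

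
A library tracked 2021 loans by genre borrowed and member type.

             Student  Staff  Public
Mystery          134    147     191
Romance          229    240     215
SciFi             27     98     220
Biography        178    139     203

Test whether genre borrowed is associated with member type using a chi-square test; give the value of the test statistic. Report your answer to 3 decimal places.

Row totals: 472, 684, 345, 520. Column totals: 568, 624, 829. Grand total N = 2021.
Expected counts (row total × column total / N):
  Mystery, Student: 472×568/2021 = 132.6551
  Mystery, Staff: 472×624/2021 = 145.7338
  Mystery, Public: 472×829/2021 = 193.6111
  Romance, Student: 684×568/2021 = 192.2375
  Romance, Staff: 684×624/2021 = 211.1905
  Romance, Public: 684×829/2021 = 280.5720
  SciFi, Student: 345×568/2021 = 96.9619
  SciFi, Staff: 345×624/2021 = 106.5215
  SciFi, Public: 345×829/2021 = 141.5166
  Biography, Student: 520×568/2021 = 146.1455
  Biography, Staff: 520×624/2021 = 160.5542
  Biography, Public: 520×829/2021 = 213.3003
Contributions (O − E)²/E:
  (134 − 132.6551)²/132.6551 = 0.0136
  (147 − 145.7338)²/145.7338 = 0.0110
  (191 − 193.6111)²/193.6111 = 0.0352
  (229 − 192.2375)²/192.2375 = 7.0303
  (240 − 211.1905)²/211.1905 = 3.9300
  (215 − 280.5720)²/280.5720 = 15.3247
  (27 − 96.9619)²/96.9619 = 50.4803
  (98 − 106.5215)²/106.5215 = 0.6817
  (220 − 141.5166)²/141.5166 = 43.5259
  (178 − 146.1455)²/146.1455 = 6.9431
  (139 − 160.5542)²/160.5542 = 2.8936
  (203 − 213.3003)²/213.3003 = 0.4974
χ² = 0.0136 + 0.0110 + 0.0352 + 7.0303 + 3.9300 + 15.3247 + 50.4803 + 0.6817 + 43.5259 + 6.9431 + 2.8936 + 0.4974 = 131.367

131.367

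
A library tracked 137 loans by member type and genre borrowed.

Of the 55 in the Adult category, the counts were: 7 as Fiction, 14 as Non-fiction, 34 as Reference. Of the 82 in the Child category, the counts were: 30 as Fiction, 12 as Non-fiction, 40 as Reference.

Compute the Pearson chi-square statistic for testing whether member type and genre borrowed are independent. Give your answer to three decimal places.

10.005

Row totals: 55, 82. Column totals: 37, 26, 74. Grand total N = 137.
Expected counts (row total × column total / N):
  Adult, Fiction: 55×37/137 = 14.8540
  Adult, Non-fiction: 55×26/137 = 10.4380
  Adult, Reference: 55×74/137 = 29.7080
  Child, Fiction: 82×37/137 = 22.1460
  Child, Non-fiction: 82×26/137 = 15.5620
  Child, Reference: 82×74/137 = 44.2920
Contributions (O − E)²/E:
  (7 − 14.8540)²/14.8540 = 4.1528
  (14 − 10.4380)²/10.4380 = 1.2155
  (34 − 29.7080)²/29.7080 = 0.6201
  (30 − 22.1460)²/22.1460 = 2.7854
  (12 − 15.5620)²/15.5620 = 0.8153
  (40 − 44.2920)²/44.2920 = 0.4159
χ² = 4.1528 + 1.2155 + 0.6201 + 2.7854 + 0.8153 + 0.4159 = 10.005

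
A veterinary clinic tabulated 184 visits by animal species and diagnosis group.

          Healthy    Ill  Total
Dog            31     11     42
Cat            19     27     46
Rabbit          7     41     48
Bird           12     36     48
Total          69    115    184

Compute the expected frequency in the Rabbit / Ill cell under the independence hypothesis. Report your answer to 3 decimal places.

30.000

Row total (Rabbit) = 48; column total (Ill) = 115; grand total N = 184.
Expected count = (row total × column total) / N = 48 × 115 / 184 = 30.000.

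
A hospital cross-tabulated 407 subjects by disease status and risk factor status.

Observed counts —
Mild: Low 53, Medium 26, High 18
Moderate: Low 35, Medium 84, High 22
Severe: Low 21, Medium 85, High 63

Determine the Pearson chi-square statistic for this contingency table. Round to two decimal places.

Row totals: 97, 141, 169. Column totals: 109, 195, 103. Grand total N = 407.
Expected counts (row total × column total / N):
  Mild, Low: 97×109/407 = 25.978
  Mild, Medium: 97×195/407 = 46.474
  Mild, High: 97×103/407 = 24.548
  Moderate, Low: 141×109/407 = 37.762
  Moderate, Medium: 141×195/407 = 67.555
  Moderate, High: 141×103/407 = 35.683
  Severe, Low: 169×109/407 = 45.260
  Severe, Medium: 169×195/407 = 80.971
  Severe, High: 169×103/407 = 42.769
Contributions (O − E)²/E:
  (53 − 25.978)²/25.978 = 28.1080
  (26 − 46.474)²/46.474 = 9.0198
  (18 − 24.548)²/24.548 = 1.7466
  (35 − 37.762)²/37.762 = 0.2020
  (84 − 67.555)²/67.555 = 4.0032
  (22 − 35.683)²/35.683 = 5.2469
  (21 − 45.260)²/45.260 = 13.0037
  (85 − 80.971)²/80.971 = 0.2005
  (63 − 42.769)²/42.769 = 9.5699
χ² = 28.1080 + 9.0198 + 1.7466 + 0.2020 + 4.0032 + 5.2469 + 13.0037 + 0.2005 + 9.5699 = 71.10

71.10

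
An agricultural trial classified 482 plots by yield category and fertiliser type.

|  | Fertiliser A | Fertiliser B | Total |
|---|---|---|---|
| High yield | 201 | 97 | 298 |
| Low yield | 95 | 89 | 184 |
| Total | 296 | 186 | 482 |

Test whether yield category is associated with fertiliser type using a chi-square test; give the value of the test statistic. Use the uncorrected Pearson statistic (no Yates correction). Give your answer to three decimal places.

Grand total N = 482.
Expected counts (row total × column total / N):
  High yield, Fertiliser A: 298×296/482 = 183.0041
  High yield, Fertiliser B: 298×186/482 = 114.9959
  Low yield, Fertiliser A: 184×296/482 = 112.9959
  Low yield, Fertiliser B: 184×186/482 = 71.0041
Contributions (O − E)²/E:
  (201 − 183.0041)²/183.0041 = 1.7696
  (97 − 114.9959)²/114.9959 = 2.8162
  (95 − 112.9959)²/112.9959 = 2.8661
  (89 − 71.0041)²/71.0041 = 4.5610
χ² = 1.7696 + 2.8162 + 2.8661 + 4.5610 = 12.013

12.013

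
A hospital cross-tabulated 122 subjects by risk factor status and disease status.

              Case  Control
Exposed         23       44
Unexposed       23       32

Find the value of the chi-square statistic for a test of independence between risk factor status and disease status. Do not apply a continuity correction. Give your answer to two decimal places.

Row totals: 67, 55. Column totals: 46, 76. Grand total N = 122.
Expected counts (row total × column total / N):
  Exposed, Case: 67×46/122 = 25.262
  Exposed, Control: 67×76/122 = 41.738
  Unexposed, Case: 55×46/122 = 20.738
  Unexposed, Control: 55×76/122 = 34.262
Contributions (O − E)²/E:
  (23 − 25.262)²/25.262 = 0.2025
  (44 − 41.738)²/41.738 = 0.1226
  (23 − 20.738)²/20.738 = 0.2467
  (32 − 34.262)²/34.262 = 0.1493
χ² = 0.2025 + 0.1226 + 0.2467 + 0.1493 = 0.72

0.72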